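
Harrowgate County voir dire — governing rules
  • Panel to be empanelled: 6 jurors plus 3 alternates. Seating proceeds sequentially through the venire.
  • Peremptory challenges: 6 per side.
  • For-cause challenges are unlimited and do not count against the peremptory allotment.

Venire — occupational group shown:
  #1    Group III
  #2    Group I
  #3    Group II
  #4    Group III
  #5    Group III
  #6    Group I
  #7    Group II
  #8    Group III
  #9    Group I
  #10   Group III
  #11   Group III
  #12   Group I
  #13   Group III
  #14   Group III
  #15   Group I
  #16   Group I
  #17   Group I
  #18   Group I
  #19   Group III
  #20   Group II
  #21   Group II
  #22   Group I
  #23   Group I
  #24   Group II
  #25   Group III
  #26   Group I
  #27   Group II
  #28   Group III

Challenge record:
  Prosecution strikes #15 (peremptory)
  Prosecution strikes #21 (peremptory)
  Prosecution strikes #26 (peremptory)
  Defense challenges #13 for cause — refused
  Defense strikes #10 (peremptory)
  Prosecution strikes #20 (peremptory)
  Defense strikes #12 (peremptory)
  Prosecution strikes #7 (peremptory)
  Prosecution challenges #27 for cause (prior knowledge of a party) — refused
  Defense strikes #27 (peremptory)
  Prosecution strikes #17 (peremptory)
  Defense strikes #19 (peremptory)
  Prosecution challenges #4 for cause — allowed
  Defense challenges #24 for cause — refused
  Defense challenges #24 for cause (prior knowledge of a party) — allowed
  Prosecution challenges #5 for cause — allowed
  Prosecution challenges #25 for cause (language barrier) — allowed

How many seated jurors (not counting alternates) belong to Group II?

1

Removed: #4, #5, #7, #10, #12, #15, #17, #19, #20, #21, #24, #25, #26, #27.
Seated jurors 1–6: #1, #2, #3, #6, #8, #9 (alternates #11, #13, #14 not counted).
Of those, in Group II: #3 → 1.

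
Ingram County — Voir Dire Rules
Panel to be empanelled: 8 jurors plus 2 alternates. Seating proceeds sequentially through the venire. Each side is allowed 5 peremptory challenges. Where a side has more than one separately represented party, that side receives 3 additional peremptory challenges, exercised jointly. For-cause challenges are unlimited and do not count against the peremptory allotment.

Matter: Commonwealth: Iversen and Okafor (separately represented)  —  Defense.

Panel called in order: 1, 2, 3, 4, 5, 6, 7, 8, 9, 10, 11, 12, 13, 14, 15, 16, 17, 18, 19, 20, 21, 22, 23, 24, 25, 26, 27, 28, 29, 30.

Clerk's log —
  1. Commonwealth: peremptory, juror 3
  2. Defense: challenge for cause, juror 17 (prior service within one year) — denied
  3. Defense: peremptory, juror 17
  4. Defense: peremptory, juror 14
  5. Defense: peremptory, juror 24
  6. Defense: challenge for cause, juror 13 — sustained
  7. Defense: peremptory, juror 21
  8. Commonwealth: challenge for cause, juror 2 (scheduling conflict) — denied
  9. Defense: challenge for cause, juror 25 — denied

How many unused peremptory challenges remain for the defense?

Defense allotment: 5.
Defense peremptories used: #17, #14, #24, #21 — 4 (for-cause on #17, #13, #25 don't count).
Remaining: 5 − 4 = 1.

1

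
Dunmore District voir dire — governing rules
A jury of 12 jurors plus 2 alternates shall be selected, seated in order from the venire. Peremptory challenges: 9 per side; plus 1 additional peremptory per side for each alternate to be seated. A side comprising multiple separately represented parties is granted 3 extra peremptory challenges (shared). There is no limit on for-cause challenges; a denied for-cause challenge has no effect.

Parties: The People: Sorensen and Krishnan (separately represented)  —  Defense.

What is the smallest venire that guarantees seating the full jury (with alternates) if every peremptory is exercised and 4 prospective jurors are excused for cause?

43

Seats to fill: 12 + 2 alternates = 14.
Peremptories — The People: 9 + 1×2 + 3 = 14; Defense: 9 + 1×2 = 11; total 25.
For-cause removals: 4.
Minimum venire: 14 + 25 + 4 = 43.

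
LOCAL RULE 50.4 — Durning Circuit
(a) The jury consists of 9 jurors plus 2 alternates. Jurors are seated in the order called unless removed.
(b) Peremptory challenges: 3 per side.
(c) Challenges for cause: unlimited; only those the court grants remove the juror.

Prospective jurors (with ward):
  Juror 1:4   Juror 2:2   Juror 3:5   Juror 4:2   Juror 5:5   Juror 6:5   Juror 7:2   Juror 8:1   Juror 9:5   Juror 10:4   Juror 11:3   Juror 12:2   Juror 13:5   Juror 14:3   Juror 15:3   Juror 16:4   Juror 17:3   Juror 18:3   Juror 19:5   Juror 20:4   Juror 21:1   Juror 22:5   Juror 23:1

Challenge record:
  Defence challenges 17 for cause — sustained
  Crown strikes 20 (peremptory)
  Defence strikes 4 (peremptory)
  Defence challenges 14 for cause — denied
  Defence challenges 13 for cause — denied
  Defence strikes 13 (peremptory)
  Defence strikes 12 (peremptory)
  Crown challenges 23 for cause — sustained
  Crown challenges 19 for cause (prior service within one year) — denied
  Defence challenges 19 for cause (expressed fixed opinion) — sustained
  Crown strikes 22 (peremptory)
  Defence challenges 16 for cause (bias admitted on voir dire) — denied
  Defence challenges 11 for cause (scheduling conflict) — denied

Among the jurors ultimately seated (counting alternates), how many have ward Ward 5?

4

Removed: #4, #12, #13, #17, #19, #20, #22, #23.
Seated (11 incl. alternates): #1, #2, #3, #5, #6, #7, #8, #9, #10, #11, #14.
Of those, in Ward 5: #3, #5, #6, #9 → 4.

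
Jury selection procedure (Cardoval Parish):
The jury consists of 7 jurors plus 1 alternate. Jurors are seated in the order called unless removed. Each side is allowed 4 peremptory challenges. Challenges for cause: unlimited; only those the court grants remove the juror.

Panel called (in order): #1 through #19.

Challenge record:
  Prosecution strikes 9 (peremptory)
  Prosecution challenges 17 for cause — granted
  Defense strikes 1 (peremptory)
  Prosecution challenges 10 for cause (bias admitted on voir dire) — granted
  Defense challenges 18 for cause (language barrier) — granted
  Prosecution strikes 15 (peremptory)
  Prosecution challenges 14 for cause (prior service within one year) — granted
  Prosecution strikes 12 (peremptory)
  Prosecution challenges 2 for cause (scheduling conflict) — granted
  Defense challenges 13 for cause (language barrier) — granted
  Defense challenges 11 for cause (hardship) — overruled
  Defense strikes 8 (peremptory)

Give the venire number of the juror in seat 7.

Removed: #1, #2, #8, #9, #10, #12, #13, #14, #15, #17, #18. (#11 stays — for-cause denied.)
Seating in order: seats 1–7 → #3, #4, #5, #6, #7, #11, #16; alternates → #19.
So seat 7 is #16.

16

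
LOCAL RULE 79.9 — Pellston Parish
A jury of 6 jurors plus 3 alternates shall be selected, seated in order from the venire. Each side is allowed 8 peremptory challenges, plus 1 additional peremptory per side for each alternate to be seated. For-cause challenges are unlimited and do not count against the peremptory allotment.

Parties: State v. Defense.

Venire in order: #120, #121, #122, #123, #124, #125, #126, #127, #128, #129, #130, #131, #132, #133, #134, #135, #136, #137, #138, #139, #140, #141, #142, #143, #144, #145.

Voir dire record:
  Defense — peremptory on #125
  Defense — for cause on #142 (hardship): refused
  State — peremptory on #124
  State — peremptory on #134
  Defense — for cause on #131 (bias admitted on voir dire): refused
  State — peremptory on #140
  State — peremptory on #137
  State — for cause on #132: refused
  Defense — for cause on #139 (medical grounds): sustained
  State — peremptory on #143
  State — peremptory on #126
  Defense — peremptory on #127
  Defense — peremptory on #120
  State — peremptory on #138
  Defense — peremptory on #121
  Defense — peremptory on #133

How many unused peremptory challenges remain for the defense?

6

Defense allotment: 8 base + 1 × 3 alternates = 11.
Defense peremptories used: #125, #127, #120, #121, #133 — 5 (for-cause on #142, #131, #139 don't count).
Remaining: 11 − 5 = 6.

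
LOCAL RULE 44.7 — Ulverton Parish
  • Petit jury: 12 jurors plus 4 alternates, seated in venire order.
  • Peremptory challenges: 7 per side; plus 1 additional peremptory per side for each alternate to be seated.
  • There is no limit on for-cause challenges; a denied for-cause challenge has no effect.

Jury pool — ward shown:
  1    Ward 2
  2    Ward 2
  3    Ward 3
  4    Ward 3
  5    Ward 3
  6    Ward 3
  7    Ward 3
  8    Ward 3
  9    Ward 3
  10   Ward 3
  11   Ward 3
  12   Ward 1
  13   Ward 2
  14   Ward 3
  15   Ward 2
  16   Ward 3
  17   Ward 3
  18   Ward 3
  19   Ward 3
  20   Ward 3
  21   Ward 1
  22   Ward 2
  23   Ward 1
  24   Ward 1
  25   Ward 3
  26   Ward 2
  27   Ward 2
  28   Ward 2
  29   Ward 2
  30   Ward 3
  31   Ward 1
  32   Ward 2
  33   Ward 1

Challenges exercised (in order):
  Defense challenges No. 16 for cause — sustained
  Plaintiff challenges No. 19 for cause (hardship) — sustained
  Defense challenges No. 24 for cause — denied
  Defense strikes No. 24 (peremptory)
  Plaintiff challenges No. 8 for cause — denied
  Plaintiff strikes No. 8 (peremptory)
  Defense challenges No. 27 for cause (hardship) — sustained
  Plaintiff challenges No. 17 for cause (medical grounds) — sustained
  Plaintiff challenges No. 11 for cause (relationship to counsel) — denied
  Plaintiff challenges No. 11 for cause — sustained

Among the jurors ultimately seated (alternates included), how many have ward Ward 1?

Removed: #8, #11, #16, #17, #19, #24, #27.
Seated (16 incl. alternates): #1, #2, #3, #4, #5, #6, #7, #9, #10, #12, #13, #14, #15, #18, #20, #21.
Of those, in Ward 1: #12, #21 → 2.

2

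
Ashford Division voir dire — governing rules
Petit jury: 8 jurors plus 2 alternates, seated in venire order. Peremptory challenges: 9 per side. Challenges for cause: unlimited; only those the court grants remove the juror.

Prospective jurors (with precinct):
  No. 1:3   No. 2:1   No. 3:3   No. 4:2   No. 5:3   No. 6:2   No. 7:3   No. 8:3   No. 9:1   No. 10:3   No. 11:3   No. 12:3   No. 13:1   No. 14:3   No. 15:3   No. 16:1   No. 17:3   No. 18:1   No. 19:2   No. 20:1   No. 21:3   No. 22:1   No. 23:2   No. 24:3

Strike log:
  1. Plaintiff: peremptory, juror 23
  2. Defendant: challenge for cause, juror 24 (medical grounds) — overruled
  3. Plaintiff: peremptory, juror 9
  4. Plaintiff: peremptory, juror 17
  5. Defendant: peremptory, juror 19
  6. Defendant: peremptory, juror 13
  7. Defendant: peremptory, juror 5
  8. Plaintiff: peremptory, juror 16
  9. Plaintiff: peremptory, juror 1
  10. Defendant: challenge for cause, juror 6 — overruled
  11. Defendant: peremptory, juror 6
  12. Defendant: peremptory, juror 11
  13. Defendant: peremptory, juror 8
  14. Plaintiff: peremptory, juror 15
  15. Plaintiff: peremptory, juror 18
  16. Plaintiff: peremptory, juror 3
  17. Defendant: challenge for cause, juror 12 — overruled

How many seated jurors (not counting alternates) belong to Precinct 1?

2

Removed: #1, #3, #5, #6, #8, #9, #11, #13, #15, #16, #17, #18, #19, #23.
Seated jurors 1–8: #2, #4, #7, #10, #12, #14, #20, #21 (alternates #22, #24 not counted).
Of those, in Precinct 1: #2, #20 → 2.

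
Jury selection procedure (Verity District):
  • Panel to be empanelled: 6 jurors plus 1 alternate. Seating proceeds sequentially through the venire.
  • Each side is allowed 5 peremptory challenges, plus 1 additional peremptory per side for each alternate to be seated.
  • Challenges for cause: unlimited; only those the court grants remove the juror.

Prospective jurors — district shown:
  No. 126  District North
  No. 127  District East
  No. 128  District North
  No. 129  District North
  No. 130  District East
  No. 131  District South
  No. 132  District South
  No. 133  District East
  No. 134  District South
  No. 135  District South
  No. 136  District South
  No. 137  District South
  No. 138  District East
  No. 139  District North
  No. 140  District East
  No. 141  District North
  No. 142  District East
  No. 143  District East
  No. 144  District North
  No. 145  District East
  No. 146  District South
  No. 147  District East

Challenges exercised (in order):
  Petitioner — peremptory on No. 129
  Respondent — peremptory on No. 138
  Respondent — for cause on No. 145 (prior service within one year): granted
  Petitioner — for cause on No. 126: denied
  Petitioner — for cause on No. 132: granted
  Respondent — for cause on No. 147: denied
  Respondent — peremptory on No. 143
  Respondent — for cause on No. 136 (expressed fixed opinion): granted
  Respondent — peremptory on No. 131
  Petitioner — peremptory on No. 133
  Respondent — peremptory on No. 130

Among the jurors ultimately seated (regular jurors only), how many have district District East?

1

Removed: #129, #130, #131, #132, #133, #136, #138, #143, #145.
Seated jurors 1–6: #126, #127, #128, #134, #135, #137 (alternates #139 not counted).
Of those, in District East: #127 → 1.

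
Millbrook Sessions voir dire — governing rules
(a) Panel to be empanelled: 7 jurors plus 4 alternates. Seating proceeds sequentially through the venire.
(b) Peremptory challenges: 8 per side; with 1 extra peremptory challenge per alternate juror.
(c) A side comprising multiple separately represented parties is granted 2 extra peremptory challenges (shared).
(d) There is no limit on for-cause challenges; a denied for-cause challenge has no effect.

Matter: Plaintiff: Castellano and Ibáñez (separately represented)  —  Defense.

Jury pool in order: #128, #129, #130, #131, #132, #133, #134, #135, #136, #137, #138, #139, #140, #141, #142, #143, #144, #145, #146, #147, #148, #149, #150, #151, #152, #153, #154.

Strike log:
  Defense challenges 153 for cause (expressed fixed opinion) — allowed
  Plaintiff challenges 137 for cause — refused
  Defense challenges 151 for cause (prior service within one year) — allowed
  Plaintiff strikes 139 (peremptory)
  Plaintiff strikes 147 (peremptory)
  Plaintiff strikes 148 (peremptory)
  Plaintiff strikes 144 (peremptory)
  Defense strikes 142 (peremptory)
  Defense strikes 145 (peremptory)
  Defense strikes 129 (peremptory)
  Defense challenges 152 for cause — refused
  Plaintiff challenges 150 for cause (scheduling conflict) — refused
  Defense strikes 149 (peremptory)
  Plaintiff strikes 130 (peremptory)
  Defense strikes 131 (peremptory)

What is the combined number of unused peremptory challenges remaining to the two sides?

16

Plaintiff allotment: 8 base + 1 × 4 alternates + 2 multi-party = 14. Defense allotment: 8 base + 1 × 4 alternates = 12.
Plaintiff peremptories used: #139, #147, #148, #144, #130 — 5 (for-cause on #137, #150 don't count).
Defense peremptories used: #142, #145, #129, #149, #131 — 5 (for-cause on #153, #151, #152 don't count).
Remaining: (14 − 5) + (12 − 5) = 16.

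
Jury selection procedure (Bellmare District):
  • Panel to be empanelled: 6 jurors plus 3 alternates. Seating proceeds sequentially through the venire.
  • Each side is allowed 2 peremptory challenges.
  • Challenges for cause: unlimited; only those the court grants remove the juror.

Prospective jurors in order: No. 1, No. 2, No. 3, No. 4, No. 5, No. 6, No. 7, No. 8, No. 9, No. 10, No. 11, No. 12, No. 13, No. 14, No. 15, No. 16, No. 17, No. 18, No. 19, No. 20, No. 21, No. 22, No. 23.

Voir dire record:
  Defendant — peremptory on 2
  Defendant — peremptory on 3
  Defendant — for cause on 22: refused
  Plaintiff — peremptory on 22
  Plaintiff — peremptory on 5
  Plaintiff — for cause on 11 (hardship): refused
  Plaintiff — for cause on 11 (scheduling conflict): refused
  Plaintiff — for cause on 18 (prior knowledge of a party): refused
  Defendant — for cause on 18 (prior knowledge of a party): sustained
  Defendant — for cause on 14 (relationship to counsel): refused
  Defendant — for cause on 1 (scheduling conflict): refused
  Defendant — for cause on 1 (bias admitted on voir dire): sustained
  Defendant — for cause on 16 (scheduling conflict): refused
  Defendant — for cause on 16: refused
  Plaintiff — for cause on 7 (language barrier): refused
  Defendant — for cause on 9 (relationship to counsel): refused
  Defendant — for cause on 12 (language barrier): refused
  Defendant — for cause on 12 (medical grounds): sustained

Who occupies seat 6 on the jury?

10

Removed: #1, #2, #3, #5, #12, #18, #22. (#7, #9, #11, #14, #16 stay — for-cause denied.)
Seating in order: seats 1–6 → #4, #6, #7, #8, #9, #10; alternates → #11, #13, #14.
So seat 6 is #10.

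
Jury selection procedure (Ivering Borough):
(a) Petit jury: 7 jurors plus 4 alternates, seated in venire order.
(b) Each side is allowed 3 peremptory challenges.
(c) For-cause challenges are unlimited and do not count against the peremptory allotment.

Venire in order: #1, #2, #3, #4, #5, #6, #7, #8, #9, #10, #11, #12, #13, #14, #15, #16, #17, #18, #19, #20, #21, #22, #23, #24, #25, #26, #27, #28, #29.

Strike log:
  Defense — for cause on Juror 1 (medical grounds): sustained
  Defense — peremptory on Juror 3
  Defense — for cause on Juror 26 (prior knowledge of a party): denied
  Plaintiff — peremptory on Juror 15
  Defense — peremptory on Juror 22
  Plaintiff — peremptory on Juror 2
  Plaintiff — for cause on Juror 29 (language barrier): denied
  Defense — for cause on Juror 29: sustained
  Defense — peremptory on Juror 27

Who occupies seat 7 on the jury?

Removed: #1, #2, #3, #15, #22, #27, #29. (#26 stays — for-cause denied.)
Seating in order: seats 1–7 → #4, #5, #6, #7, #8, #9, #10; alternates → #11, #12, #13, #14.
So seat 7 is #10.

10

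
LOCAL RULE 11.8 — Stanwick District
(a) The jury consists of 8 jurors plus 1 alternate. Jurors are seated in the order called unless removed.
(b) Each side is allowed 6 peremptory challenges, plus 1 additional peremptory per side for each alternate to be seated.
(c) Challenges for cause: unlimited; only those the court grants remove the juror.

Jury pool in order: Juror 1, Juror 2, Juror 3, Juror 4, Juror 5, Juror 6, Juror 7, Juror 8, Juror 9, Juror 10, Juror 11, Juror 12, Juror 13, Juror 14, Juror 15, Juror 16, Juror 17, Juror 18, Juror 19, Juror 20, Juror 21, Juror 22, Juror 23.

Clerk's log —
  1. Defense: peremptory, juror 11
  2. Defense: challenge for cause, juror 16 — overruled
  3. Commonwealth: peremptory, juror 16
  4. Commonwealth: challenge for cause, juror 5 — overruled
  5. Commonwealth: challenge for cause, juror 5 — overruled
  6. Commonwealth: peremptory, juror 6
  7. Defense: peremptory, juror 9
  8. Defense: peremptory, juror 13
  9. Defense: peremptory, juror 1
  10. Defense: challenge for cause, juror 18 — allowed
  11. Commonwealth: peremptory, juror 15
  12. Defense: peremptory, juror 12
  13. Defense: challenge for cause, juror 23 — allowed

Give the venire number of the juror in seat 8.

Removed: #1, #6, #9, #11, #12, #13, #15, #16, #18, #23. (#5 stays — for-cause denied.)
Seating in order: seats 1–8 → #2, #3, #4, #5, #7, #8, #10, #14; alternates → #17.
So seat 8 is #14.

14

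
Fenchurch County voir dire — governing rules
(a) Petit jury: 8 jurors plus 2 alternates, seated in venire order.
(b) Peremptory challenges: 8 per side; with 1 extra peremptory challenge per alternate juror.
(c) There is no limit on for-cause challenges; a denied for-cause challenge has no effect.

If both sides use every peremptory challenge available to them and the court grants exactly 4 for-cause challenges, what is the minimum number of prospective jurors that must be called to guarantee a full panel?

Seats to fill: 8 + 2 alternates = 10.
Peremptories: 8 + 1×2 = 10 per side × 2 sides = 20.
For-cause removals: 4.
Minimum venire: 10 + 20 + 4 = 34.

34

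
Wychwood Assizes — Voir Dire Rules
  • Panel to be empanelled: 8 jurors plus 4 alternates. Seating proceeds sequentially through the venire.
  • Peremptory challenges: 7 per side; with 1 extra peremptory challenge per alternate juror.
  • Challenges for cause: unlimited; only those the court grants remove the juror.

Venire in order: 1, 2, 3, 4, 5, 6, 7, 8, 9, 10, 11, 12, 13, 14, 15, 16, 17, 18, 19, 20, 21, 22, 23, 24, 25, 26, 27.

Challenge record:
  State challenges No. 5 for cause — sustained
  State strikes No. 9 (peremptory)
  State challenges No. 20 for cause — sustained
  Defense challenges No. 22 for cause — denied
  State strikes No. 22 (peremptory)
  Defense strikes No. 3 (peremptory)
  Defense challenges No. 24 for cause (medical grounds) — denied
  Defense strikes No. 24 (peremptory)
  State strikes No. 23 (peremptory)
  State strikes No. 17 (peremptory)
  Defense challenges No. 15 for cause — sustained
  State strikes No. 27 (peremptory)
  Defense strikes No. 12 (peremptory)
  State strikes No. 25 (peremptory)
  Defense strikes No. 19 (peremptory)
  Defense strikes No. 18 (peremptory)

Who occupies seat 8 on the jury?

11

Removed: #3, #5, #9, #12, #15, #17, #18, #19, #20, #22, #23, #24, #25, #27.
Seating in order: seats 1–8 → #1, #2, #4, #6, #7, #8, #10, #11; alternates → #13, #14, #16, #21.
So seat 8 is #11.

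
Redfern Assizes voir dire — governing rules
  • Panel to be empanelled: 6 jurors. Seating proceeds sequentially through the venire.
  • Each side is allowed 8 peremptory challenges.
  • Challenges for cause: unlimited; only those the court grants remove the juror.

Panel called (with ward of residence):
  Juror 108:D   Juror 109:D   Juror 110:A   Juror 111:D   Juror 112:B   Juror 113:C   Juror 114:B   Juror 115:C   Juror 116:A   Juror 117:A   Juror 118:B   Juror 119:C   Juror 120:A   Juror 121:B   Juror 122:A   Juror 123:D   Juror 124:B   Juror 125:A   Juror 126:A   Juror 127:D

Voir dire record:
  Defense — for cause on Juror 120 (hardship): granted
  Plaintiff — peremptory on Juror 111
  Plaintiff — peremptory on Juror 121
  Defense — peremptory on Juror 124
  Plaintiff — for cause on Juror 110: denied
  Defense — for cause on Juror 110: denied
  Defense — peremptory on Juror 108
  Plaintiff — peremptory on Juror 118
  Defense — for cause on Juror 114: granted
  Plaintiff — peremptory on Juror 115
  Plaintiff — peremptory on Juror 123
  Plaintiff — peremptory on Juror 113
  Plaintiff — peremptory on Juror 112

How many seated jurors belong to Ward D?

1

Removed: #108, #111, #112, #113, #114, #115, #118, #120, #121, #123, #124.
Seated jurors 1–6: #109, #110, #116, #117, #119, #122.
Of those, in Ward D: #109 → 1.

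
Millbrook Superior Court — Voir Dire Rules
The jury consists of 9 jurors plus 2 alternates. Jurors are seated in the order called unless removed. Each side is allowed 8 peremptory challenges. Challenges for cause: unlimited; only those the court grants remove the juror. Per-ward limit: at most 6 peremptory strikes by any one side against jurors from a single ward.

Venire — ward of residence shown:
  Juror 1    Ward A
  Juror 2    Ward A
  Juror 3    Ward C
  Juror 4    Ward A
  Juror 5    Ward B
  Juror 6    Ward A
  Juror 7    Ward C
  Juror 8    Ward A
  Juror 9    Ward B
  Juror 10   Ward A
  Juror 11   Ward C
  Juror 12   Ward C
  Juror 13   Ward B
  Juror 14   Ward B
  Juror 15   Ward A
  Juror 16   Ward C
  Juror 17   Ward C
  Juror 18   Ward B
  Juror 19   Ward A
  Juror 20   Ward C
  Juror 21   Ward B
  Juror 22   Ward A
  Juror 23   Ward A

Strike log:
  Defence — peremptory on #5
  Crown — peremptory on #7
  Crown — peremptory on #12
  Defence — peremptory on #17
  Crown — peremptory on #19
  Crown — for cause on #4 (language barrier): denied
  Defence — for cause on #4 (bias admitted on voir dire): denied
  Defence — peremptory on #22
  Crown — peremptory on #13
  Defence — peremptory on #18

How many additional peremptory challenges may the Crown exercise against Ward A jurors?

4

Crown peremptories so far: #7, #12, #19, #13 — 4 of 8 used, 4 left overall.
Against Ward A: #19 — 1 used; per-ward cap 6 leaves 5.
Binding limit: min(4, 5) = 4.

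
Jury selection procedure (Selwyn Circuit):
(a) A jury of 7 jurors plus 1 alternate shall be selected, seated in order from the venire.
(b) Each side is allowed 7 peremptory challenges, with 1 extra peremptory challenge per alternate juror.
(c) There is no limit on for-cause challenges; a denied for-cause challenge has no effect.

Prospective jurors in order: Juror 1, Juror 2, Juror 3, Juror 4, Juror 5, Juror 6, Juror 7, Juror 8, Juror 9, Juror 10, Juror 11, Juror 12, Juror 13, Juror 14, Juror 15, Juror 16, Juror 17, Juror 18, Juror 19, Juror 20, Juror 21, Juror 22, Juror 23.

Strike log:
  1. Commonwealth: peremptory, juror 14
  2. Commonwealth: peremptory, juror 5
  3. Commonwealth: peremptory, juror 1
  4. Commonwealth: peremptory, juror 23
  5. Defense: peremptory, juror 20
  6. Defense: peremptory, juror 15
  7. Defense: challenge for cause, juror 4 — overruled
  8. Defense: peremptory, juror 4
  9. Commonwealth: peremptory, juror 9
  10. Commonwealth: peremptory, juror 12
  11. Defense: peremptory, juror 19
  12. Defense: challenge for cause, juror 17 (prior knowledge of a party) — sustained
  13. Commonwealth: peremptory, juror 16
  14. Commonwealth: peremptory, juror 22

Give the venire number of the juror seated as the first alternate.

13

Removed: #1, #4, #5, #9, #12, #14, #15, #16, #17, #19, #20, #22, #23.
Seating in order: seats 1–7 → #2, #3, #6, #7, #8, #10, #11; alternates → #13.
So alternate 1 is #13.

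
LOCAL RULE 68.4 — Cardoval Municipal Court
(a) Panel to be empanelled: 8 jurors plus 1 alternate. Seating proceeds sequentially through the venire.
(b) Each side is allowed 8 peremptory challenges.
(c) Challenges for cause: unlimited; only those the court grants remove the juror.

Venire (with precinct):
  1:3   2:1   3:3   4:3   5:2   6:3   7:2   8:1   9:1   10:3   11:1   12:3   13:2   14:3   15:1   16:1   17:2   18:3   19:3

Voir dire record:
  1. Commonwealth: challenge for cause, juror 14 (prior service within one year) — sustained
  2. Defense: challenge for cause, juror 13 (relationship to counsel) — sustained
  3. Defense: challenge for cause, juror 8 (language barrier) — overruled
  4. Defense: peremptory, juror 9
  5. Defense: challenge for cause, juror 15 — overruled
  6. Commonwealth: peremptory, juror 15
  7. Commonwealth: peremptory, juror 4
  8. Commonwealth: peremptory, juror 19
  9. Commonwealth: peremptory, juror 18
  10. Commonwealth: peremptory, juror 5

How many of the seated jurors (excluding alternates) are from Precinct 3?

Removed: #4, #5, #9, #13, #14, #15, #18, #19.
Seated jurors 1–8: #1, #2, #3, #6, #7, #8, #10, #11 (alternates #12 not counted).
Of those, in Precinct 3: #1, #3, #6, #10 → 4.

4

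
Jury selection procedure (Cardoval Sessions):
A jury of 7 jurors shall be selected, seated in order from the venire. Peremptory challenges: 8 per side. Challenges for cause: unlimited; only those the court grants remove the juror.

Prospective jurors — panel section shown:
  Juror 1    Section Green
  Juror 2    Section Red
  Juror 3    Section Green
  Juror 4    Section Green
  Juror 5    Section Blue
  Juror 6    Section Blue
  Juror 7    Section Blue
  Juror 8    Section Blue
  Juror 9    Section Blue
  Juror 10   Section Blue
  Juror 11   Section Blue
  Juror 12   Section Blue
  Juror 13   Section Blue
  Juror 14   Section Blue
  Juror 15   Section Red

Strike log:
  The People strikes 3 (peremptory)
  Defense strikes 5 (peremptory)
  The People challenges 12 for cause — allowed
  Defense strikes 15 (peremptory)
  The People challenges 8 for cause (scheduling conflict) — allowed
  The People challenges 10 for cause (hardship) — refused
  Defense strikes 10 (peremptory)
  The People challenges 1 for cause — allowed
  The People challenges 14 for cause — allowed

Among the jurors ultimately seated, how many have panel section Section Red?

1

Removed: #1, #3, #5, #8, #10, #12, #14, #15.
Seated jurors 1–7: #2, #4, #6, #7, #9, #11, #13.
Of those, in Section Red: #2 → 1.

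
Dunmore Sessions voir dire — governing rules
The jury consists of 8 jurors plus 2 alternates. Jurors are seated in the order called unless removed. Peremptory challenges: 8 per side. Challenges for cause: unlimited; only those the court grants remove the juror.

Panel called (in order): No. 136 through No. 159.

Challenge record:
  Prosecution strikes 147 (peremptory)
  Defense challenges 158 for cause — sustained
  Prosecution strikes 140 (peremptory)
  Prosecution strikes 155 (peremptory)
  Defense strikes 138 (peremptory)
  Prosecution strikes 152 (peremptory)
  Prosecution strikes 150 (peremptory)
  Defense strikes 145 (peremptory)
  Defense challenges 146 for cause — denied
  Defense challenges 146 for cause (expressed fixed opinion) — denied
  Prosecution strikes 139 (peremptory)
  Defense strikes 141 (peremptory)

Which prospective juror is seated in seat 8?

Removed: #138, #139, #140, #141, #145, #147, #150, #152, #155, #158. (#146 stays — for-cause denied.)
Seating in order: seats 1–8 → #136, #137, #142, #143, #144, #146, #148, #149; alternates → #151, #153.
So seat 8 is #149.

149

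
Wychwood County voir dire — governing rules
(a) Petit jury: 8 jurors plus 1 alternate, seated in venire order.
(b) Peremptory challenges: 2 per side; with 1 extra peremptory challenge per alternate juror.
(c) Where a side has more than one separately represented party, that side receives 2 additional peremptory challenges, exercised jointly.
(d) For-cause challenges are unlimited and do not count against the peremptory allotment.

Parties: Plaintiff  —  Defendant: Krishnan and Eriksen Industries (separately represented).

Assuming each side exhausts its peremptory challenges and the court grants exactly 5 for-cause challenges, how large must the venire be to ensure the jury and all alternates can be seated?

22

Seats to fill: 8 + 1 alternates = 9.
Peremptories — Plaintiff: 2 + 1×1 = 3; Defendant: 2 + 1×1 + 2 = 5; total 8.
For-cause removals: 5.
Minimum venire: 9 + 8 + 5 = 22.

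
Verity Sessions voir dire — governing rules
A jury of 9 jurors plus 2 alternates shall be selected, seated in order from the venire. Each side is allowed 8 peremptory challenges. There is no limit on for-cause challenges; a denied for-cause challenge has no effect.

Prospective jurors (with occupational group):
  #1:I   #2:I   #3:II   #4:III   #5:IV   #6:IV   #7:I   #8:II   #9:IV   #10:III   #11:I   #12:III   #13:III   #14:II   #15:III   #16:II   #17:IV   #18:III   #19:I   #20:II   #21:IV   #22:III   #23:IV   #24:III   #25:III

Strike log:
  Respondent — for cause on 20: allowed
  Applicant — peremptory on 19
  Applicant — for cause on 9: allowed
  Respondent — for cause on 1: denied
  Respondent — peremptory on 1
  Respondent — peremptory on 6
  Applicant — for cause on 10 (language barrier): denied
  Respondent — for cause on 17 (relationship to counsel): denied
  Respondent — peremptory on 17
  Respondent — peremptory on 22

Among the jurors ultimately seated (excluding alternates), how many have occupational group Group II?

Removed: #1, #6, #9, #17, #19, #20, #22.
Seated jurors 1–9: #2, #3, #4, #5, #7, #8, #10, #11, #12 (alternates #13, #14 not counted).
Of those, in Group II: #3, #8 → 2.

2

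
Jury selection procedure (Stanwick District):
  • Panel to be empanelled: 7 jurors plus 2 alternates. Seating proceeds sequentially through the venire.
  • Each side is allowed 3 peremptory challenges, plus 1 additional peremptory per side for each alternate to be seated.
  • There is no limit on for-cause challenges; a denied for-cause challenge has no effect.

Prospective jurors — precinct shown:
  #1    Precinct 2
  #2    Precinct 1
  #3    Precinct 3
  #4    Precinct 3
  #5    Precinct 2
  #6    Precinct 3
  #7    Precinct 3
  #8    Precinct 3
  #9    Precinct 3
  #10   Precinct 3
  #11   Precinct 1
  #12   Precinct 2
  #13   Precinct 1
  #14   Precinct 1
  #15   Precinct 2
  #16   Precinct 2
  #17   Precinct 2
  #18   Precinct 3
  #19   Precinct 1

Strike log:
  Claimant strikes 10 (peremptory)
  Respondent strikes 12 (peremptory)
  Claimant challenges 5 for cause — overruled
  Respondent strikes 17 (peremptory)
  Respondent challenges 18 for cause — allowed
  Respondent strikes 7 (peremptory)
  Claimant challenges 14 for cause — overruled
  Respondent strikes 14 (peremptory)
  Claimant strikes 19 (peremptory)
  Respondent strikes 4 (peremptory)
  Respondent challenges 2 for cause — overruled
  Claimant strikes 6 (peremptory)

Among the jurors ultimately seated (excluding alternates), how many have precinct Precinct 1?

2

Removed: #4, #6, #7, #10, #12, #14, #17, #18, #19.
Seated jurors 1–7: #1, #2, #3, #5, #8, #9, #11 (alternates #13, #15 not counted).
Of those, in Precinct 1: #2, #11 → 2.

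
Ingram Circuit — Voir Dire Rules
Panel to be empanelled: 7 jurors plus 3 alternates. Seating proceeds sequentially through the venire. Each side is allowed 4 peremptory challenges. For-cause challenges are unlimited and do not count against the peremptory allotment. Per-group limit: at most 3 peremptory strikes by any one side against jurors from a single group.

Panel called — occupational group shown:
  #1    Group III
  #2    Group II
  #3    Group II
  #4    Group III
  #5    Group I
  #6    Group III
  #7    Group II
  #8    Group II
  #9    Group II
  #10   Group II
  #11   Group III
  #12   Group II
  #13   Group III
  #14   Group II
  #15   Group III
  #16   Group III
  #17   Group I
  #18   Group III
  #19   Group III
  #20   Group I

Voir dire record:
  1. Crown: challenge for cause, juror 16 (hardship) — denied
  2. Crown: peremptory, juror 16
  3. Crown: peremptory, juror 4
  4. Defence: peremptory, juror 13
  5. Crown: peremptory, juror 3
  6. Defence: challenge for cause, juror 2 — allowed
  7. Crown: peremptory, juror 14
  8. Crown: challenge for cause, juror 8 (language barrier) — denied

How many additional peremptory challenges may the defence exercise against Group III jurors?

2

Defence peremptories so far: #13 — 1 of 4 used, 3 left overall.
Against Group III: #13 — 1 used; per-group cap 3 leaves 2.
Binding limit: min(3, 2) = 2.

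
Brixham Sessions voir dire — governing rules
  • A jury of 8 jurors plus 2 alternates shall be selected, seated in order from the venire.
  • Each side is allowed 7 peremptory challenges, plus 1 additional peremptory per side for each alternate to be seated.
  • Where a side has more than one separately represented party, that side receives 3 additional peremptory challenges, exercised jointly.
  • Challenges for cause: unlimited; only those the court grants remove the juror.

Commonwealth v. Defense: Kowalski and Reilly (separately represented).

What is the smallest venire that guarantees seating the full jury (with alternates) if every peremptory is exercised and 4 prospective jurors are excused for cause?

35

Seats to fill: 8 + 2 alternates = 10.
Peremptories — Commonwealth: 7 + 1×2 = 9; Defense: 7 + 1×2 + 3 = 12; total 21.
For-cause removals: 4.
Minimum venire: 10 + 21 + 4 = 35.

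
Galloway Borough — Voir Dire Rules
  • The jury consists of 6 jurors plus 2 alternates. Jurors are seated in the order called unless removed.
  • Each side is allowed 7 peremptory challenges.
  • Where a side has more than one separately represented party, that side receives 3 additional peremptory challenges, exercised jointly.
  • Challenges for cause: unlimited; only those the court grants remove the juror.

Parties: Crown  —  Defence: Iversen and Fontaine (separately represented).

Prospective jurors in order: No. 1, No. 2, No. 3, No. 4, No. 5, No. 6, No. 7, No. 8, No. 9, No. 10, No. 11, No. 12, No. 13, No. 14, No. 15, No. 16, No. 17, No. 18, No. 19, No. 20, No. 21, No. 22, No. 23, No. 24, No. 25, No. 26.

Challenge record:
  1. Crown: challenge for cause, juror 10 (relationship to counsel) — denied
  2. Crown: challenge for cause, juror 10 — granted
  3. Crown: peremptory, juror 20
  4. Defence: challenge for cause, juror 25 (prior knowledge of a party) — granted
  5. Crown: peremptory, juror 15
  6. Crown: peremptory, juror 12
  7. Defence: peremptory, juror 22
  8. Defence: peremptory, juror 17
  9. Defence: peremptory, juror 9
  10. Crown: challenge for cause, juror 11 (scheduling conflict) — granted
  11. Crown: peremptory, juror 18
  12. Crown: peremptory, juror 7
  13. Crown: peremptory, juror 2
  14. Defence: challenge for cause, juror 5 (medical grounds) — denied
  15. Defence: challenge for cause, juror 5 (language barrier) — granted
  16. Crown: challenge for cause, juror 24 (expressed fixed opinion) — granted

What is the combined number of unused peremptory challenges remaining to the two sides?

Crown allotment: 7. Defence allotment: 7 base + 3 multi-party = 10.
Crown peremptories used: #20, #15, #12, #18, #7, #2 — 6 (for-cause on #10, #10, #11, #24 don't count).
Defence peremptories used: #22, #17, #9 — 3 (for-cause on #25, #5, #5 don't count).
Remaining: (7 − 6) + (10 − 3) = 8.

8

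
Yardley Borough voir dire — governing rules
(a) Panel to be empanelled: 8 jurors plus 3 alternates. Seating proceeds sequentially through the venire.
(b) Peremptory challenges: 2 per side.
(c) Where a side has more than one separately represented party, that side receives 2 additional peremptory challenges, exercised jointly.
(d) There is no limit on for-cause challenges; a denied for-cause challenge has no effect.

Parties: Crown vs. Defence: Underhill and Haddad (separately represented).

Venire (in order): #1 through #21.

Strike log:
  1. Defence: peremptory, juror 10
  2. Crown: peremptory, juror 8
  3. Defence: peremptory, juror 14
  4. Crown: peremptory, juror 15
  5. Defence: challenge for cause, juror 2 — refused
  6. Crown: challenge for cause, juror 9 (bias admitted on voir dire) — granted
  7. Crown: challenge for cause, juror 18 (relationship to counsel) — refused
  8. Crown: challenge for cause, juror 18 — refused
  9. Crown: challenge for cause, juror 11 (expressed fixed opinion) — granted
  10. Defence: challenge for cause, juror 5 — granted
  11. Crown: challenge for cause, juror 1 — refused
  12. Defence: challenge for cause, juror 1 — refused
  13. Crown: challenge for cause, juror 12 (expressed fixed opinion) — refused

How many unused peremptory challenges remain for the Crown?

0

Crown allotment: 2.
Crown peremptories used: #8, #15 — 2 (for-cause on #9, #18, #18, #11, #1, #12 don't count).
Remaining: 2 − 2 = 0.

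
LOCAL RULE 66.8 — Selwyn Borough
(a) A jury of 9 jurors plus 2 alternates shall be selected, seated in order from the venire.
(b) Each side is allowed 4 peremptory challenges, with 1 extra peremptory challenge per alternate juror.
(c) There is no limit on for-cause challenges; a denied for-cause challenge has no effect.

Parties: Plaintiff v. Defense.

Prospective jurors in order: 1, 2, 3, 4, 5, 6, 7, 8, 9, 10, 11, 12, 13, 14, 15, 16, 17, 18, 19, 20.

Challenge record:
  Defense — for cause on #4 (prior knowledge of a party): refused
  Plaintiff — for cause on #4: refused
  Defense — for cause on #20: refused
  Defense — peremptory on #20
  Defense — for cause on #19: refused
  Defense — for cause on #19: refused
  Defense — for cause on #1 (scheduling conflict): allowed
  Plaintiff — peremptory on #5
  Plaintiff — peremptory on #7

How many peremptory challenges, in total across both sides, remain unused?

Plaintiff allotment: 4 base + 1 × 2 alternates = 6. Defense allotment: 4 base + 1 × 2 alternates = 6.
Plaintiff peremptories used: #5, #7 — 2 (the for-cause on #4 doesn't count).
Defense peremptories used: #20 — 1 (for-cause on #4, #20, #19, #19, #1 don't count).
Remaining: (6 − 2) + (6 − 1) = 9.

9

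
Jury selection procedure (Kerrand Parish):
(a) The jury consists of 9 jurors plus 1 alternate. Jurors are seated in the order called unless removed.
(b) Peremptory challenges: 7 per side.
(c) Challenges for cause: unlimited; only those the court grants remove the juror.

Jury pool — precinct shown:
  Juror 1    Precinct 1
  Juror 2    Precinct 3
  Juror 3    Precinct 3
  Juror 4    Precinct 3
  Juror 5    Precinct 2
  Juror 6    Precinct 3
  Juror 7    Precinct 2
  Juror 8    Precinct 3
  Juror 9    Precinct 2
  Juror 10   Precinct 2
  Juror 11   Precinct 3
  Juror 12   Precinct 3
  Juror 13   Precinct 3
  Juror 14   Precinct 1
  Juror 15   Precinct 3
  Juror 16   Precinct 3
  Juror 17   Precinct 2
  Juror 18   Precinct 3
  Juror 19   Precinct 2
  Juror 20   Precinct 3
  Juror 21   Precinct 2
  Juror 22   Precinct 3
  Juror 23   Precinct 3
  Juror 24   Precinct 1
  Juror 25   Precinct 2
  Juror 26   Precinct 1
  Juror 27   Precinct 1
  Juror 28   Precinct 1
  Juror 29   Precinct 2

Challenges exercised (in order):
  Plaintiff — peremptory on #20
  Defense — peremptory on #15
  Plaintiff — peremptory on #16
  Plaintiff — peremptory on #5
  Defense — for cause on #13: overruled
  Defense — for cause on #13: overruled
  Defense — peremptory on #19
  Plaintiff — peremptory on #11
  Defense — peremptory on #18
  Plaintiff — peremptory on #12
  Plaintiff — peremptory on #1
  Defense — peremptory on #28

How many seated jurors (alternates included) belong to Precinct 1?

Removed: #1, #5, #11, #12, #15, #16, #18, #19, #20, #28.
Seated (10 incl. alternates): #2, #3, #4, #6, #7, #8, #9, #10, #13, #14.
Of those, in Precinct 1: #14 → 1.

1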